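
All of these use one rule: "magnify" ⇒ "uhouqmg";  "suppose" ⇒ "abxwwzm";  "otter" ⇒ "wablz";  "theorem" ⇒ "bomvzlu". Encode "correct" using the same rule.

Shifts by position in magnify: pos 0: m→u (+8), pos 1: a→h (+7), pos 2: g→o (+8), pos 3: n→u (+7) — repeating every 2. A repeating key of period 2 is used — shifts +8, +7 over and over.
Applying it to correct: c+8=k, o+7=v, r+8=z, r+7=y, e+8=m, c+7=j, t+8=b.

kvzymjb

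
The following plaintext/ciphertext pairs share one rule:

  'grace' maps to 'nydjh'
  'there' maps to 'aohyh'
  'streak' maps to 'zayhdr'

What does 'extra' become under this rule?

heayd

The shift depends on letter class: consonant g→n is +7, but vowel a→d is +3. The rule splits by letter class: vowels +3, consonants +7.
For extra: e(vowel)+3=h, x(cons)+7=e, t(cons)+7=a, r(cons)+7=y, a(vowel)+3=d.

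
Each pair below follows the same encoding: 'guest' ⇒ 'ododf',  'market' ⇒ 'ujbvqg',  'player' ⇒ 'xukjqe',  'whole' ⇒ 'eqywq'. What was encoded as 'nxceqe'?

foster

In guest: g→o is +8, u→d is +9, e→o is +10, s→d is +11 — the shift increases by 1 each position. Letter i (0-indexed) is shifted by i+8, so successive shifts are 8, 9, 10, ….
Decoding nxceqe: n−8=f, x−9=o, c−10=s, e−11=t, q−12=e, e−13=r.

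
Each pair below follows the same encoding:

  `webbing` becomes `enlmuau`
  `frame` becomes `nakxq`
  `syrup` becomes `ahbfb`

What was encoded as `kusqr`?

cliff

In webbing: w→e is +8, e→n is +9, b→l is +10, b→m is +11 — the shift increases by 1 each position. Letter i (0-indexed) is shifted by i+8, so successive shifts are 8, 9, 10, ….
Undoing it on kusqr: k−8=c, u−9=l, s−10=i, q−11=f, r−12=f.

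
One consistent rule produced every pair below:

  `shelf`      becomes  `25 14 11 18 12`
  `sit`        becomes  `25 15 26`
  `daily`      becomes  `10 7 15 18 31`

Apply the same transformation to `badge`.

s is letter #19 and maps to 25: an offset of 6. Each letter is replaced by its alphabet position (a=1..z=26) + 6.
On badge: b=2→8, a=1→7, d=4→10, g=7→13, e=5→11.

8 7 10 13 11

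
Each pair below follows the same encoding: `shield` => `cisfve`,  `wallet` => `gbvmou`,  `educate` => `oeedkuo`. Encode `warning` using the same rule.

gbbosoq

Shifts by position in shield: pos 0: s→c (+10), pos 1: h→i (+1), pos 2: i→s (+10), pos 3: e→f (+1) — repeating every 2. The shifts repeat in a cycle of length 2: positions 0,1,… shift by +10, +1, then the pattern repeats.
For warning: w+10=g, a+1=b, r+10=b, n+1=o, i+10=s, n+1=o, g+10=q.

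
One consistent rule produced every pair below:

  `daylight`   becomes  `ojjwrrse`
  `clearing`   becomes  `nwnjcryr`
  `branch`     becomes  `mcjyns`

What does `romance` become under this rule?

cxxjynn

The shift depends on letter class: consonant d→o is +11, but vowel a→j is +9. Vowels shift forward by 9 and consonants shift forward by 11.
Applying it to romance: r(cons)+11=c, o(vowel)+9=x, m(cons)+11=x, a(vowel)+9=j, n(cons)+11=y, c(cons)+11=n, e(vowel)+9=n.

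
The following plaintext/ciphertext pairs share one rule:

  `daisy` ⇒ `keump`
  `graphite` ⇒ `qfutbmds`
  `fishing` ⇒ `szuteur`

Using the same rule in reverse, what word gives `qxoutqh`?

The output letters match the input read backwards, each shifted +12: daisy reversed is ysiad. The word is reversed, then every letter is shifted forward by 12.
Undoing it on qxoutqh: shift back: q−12=e, x−12=l, o−12=c, u−12=i, t−12=h, q−12=e, h−12=v → elcihev; then reverse → vehicle.

vehicle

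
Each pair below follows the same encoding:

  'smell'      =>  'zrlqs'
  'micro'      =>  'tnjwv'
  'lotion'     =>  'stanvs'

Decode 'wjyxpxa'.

persist

Shifts by position in smell: pos 0: s→z (+7), pos 1: m→r (+5), pos 2: e→l (+7), pos 3: l→q (+5) — repeating every 2. A repeating key of period 2 is used — shifts +7, +5 over and over.
Decoding wjyxpxa: w−7=p, j−5=e, y−7=r, x−5=s, p−7=i, x−5=s, a−7=t.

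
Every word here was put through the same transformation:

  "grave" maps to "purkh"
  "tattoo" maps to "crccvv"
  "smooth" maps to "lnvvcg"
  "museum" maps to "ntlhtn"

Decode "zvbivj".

cowboy

g(6)→p(15) and r(17)→u(20) fit y≡17x+17 (mod 26); the inverse of 17 mod 26 is 23. This is an affine cipher: with a=0,…,z=25, each position x becomes (17x+17) mod 26.
Undoing it on zvbivj: z(25)→23·(25−17)≡2=c; v(21)→23·(21−17)≡14=o; b(1)→23·(1−17)≡22=w; i(8)→23·(8−17)≡1=b; v(21)→23·(21−17)≡14=o; j(9)→23·(9−17)≡24=y (all mod 26).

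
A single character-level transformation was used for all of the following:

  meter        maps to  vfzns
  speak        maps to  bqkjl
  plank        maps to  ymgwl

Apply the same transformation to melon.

vfrxo

Shifts by position in meter: pos 0: m→v (+9), pos 1: e→f (+1), pos 2: t→z (+6), pos 3: e→n (+9), pos 4: r→s (+1) — repeating every 3. A repeating key of period 3 is used — shifts +9, +1, +6 over and over.
Applying it to melon: m+9=v, e+1=f, l+6=r, o+9=x, n+1=o.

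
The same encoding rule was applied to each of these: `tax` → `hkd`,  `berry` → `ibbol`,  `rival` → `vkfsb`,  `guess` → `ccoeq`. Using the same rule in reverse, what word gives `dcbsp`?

The output letters match the input read backwards, each shifted +10: tax reversed is xat. The word is reversed, then every letter is shifted forward by 10.
Reversing it on dcbsp: shift back: d−10=t, c−10=s, b−10=r, s−10=i, p−10=f → tsrif; then reverse → first.

first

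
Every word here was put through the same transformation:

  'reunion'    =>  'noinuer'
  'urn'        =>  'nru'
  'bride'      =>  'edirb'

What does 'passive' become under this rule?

evissap

The word is simply reversed.
Applying it to passive: reverse → evissap.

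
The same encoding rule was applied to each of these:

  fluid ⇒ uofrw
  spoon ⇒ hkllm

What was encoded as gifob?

truly

Each pair mirrors across the alphabet (f↔u, l↔o, u↔f): positions sum to 25. Letters are reflected about the middle of the alphabet (position → 25−position): Atbash.
Decoding gifob: g↔t, i↔r, f↔u, o↔l, b↔y.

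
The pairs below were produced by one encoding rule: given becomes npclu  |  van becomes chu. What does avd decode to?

This is a Caesar cipher with shift 7.
Reversing it on avd: a−7=t, v−7=o, d−7=w.

tow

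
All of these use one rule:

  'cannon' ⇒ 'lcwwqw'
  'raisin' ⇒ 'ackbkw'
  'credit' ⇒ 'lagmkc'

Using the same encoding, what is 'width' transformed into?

fkmcq

Two shifts are in play — +2 for a/e/i/o/u, +9 for every other letter.
On width: w(cons)+9=f, i(vowel)+2=k, d(cons)+9=m, t(cons)+9=c, h(cons)+9=q.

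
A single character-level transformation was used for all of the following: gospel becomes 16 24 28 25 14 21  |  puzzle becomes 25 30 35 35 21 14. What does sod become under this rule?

Letters become their 1-based position plus 9 (so a→10, b→11, …).
On sod: s=19→28, o=15→24, d=4→13.

28 24 13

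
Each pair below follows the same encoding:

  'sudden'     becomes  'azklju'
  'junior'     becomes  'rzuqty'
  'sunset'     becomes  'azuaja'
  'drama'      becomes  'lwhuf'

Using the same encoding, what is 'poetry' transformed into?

xtlbwf

Shifts by position in sudden: pos 0: s→a (+8), pos 1: u→z (+5), pos 2: d→k (+7), pos 3: d→l (+8), pos 4: e→j (+5), pos 5: n→u (+7) — repeating every 3. It's a Vigenère-style cipher with numeric key [8,5,7]: position i shifts by key[i mod 3].
For poetry: p+8=x, o+5=t, e+7=l, t+8=b, r+5=w, y+7=f.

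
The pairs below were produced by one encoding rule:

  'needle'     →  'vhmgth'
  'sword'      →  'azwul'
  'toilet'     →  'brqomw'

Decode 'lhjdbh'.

debate

A repeating key of period 2 is used — shifts +8, +3 over and over.
Reversing it on lhjdbh: l−8=d, h−3=e, j−8=b, d−3=a, b−8=t, h−3=e.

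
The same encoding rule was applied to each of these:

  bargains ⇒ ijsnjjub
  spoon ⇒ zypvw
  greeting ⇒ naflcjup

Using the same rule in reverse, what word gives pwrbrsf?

The shifts repeat in a cycle of length 3: positions 0,1,… shift by +7, +9, +1, then the pattern repeats.
Decoding pwrbrsf: p−7=i, w−9=n, r−1=q, b−7=u, r−9=i, s−1=r, f−7=y.

inquiry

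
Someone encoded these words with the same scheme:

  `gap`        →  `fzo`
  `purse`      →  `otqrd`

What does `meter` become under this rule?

This is a Caesar cipher with shift 25.
For meter: m+25=l, e+25=d, t+25=s, e+25=d, r+25=q.

ldsdq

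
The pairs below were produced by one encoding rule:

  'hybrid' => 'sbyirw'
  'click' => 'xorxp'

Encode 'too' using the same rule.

gll

Each pair mirrors across the alphabet (h↔s, y↔b, b↔y): positions sum to 25. Letters are reflected about the middle of the alphabet (position → 25−position): Atbash.
For too: t↔g, o↔l, o↔l.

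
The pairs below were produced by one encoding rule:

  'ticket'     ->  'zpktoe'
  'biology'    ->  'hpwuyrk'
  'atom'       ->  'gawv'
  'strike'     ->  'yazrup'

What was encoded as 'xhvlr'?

ranch

In ticket: t→z is +6, i→p is +7, c→k is +8, k→t is +9 — the shift increases by 1 each position. Each letter shifts forward by (position + 6), i.e. 6, 7, 8, … — the shift grows by one for each successive letter.
Reversing it on xhvlr: x−6=r, h−7=a, v−8=n, l−9=c, r−10=h.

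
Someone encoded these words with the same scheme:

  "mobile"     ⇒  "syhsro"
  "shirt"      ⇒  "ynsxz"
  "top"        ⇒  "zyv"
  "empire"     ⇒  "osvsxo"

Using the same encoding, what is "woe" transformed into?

The shift depends on letter class: consonant m→s is +6, but vowel o→y is +10. Two shifts are in play — +10 for a/e/i/o/u, +6 for every other letter.
On woe: w(cons)+6=c, o(vowel)+10=y, e(vowel)+10=o.

cyo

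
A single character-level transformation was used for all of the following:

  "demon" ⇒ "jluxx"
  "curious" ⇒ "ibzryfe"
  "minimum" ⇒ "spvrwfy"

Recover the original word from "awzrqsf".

upright

Letter i (0-indexed) is shifted by i+6, so successive shifts are 6, 7, 8, ….
Undoing it on awzrqsf: a−6=u, w−7=p, z−8=r, r−9=i, q−10=g, s−11=h, f−12=t.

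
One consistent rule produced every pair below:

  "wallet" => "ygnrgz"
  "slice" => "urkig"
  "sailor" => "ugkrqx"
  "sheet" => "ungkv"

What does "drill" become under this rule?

Shifts by position in wallet: pos 0: w→y (+2), pos 1: a→g (+6), pos 2: l→n (+2), pos 3: l→r (+6) — repeating every 2. It's a Vigenère-style cipher with numeric key [2,6]: position i shifts by key[i mod 2].
On drill: d+2=f, r+6=x, i+2=k, l+6=r, l+2=n.

fxkrn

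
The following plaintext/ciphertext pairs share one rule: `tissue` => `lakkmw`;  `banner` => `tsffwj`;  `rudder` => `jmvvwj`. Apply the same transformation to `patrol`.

Every letter moves 18 places later in the alphabet, wrapping around z→a.
For patrol: p+18=h, a+18=s, t+18=l, r+18=j, o+18=g, l+18=d.

hsljgd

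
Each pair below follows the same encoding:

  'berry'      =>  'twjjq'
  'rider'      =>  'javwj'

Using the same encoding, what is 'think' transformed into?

Every letter moves 18 places later in the alphabet, wrapping around z→a.
On think: t+18=l, h+18=z, i+18=a, n+18=f, k+18=c.

lzafc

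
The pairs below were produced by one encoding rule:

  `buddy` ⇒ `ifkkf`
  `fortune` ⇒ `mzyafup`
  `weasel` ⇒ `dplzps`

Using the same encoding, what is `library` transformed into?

stiylyf

The shift depends on letter class: consonant b→i is +7, but vowel u→f is +11. Two shifts are in play — +11 for a/e/i/o/u, +7 for every other letter.
On library: l(cons)+7=s, i(vowel)+11=t, b(cons)+7=i, r(cons)+7=y, a(vowel)+11=l, r(cons)+7=y, y(cons)+7=f.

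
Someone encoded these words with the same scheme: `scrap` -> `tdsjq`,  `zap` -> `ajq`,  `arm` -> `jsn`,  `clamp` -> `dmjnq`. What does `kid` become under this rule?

lre

Two shifts are in play — +9 for a/e/i/o/u, +1 for every other letter.
For kid: k(cons)+1=l, i(vowel)+9=r, d(cons)+1=e.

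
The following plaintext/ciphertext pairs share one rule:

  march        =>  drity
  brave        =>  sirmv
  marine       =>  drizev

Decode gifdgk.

Compare letters: m→d is +17, a→r is +17, r→i is +17 — a constant shift. Each letter is shifted forward by 17 in the alphabet (a Caesar shift of +17).
Undoing it on gifdgk: g−17=p, i−17=r, f−17=o, d−17=m, g−17=p, k−17=t.

prompt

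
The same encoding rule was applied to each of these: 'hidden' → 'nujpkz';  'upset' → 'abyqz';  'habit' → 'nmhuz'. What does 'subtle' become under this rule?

yghfrq

Shifts by position in hidden: pos 0: h→n (+6), pos 1: i→u (+12), pos 2: d→j (+6), pos 3: d→p (+12) — repeating every 2. A repeating key of period 2 is used — shifts +6, +12 over and over.
On subtle: s+6=y, u+12=g, b+6=h, t+12=f, l+6=r, e+12=q.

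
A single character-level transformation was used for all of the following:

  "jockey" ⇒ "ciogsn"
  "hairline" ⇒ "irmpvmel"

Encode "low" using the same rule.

The output letters match the input read backwards, each shifted +4: jockey reversed is yekcoj. The word is reversed, then every letter is shifted forward by 4.
On low: reverse → wol; then shift: w+4=a, o+4=s, l+4=p.

asp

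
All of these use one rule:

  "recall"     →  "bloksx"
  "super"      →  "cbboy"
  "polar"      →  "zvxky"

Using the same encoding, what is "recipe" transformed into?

bloswq

It's a Vigenère-style cipher with numeric key [10,7,12]: position i shifts by key[i mod 3].
On recipe: r+10=b, e+7=l, c+12=o, i+10=s, p+7=w, e+12=q.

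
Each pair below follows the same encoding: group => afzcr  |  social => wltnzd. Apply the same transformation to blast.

The output letters match the input read backwards, each shifted +11: group reversed is puorg. The word is reversed, then every letter is shifted forward by 11.
On blast: reverse → tsalb; then shift: t+11=e, s+11=d, a+11=l, l+11=w, b+11=m.

edlwm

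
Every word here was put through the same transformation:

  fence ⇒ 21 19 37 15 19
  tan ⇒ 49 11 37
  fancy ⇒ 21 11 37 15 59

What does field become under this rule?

21 27 19 33 17

f(#6)→21 and e(#5)→19: differences scale by 2, so n = 2·pos + 9. The formula is n = 2×(alphabet index, a=1) + 9.
For field: f=6→21, i=9→27, e=5→19, l=12→33, d=4→17.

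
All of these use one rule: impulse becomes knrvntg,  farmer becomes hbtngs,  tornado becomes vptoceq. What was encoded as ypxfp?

Shifts by position in impulse: pos 0: i→k (+2), pos 1: m→n (+1), pos 2: p→r (+2), pos 3: u→v (+1) — repeating every 2. A repeating key of period 2 is used — shifts +2, +1 over and over.
Undoing it on ypxfp: y−2=w, p−1=o, x−2=v, f−1=e, p−2=n.

woven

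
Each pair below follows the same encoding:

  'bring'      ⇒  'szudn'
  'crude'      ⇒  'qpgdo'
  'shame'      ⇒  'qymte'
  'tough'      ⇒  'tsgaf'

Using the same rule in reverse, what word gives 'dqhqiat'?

however

The output letters match the input read backwards, each shifted +12: bring reversed is gnirb. Read the word backwards and shift each letter +12.
Reversing it on dqhqiat: shift back: d−12=r, q−12=e, h−12=v, q−12=e, i−12=w, a−12=o, t−12=h → revewoh; then reverse → however.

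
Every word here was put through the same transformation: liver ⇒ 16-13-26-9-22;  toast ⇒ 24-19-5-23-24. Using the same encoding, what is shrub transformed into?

l is letter #12 and maps to 16: an offset of 4. Each letter is replaced by its alphabet position (a=1..z=26) + 4.
On shrub: s=19→23, h=8→12, r=18→22, u=21→25, b=2→6.

23-12-22-25-6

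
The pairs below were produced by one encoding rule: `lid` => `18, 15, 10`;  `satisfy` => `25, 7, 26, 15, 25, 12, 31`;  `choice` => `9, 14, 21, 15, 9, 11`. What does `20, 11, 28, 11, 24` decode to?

l is letter #12 and maps to 18: an offset of 6. The number is (letter's place in the alphabet, a=1) + 6.
Decoding 20, 11, 28, 11, 24: 20→(20−6)÷1=14=n, 11→(11−6)÷1=5=e, 28→(28−6)÷1=22=v, 11→(11−6)÷1=5=e, 24→(24−6)÷1=18=r.

never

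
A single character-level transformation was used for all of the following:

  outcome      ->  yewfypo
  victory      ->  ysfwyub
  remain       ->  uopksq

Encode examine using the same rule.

The shift depends on letter class: consonant t→w is +3, but vowel o→y is +10. Vowels shift forward by 10 and consonants shift forward by 3.
Applying it to examine: e(vowel)+10=o, x(cons)+3=a, a(vowel)+10=k, m(cons)+3=p, i(vowel)+10=s, n(cons)+3=q, e(vowel)+10=o.

oakpsqo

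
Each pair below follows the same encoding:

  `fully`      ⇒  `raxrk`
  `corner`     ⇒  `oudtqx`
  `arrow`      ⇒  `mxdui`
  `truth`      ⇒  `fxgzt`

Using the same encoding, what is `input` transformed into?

Shifts by position in fully: pos 0: f→r (+12), pos 1: u→a (+6), pos 2: l→x (+12), pos 3: l→r (+6) — repeating every 2. The shifts repeat in a cycle of length 2: positions 0,1,… shift by +12, +6, then the pattern repeats.
For input: i+12=u, n+6=t, p+12=b, u+6=a, t+12=f.

utbaf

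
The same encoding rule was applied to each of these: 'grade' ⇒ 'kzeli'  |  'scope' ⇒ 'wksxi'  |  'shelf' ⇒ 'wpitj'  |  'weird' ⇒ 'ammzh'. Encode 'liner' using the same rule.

The shifts repeat in a cycle of length 2: positions 0,1,… shift by +4, +8, then the pattern repeats.
For liner: l+4=p, i+8=q, n+4=r, e+8=m, r+4=v.

pqrmv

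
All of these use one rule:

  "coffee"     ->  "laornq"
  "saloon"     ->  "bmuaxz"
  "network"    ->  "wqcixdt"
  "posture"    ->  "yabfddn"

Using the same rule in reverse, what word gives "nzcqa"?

enter

Shifts by position in coffee: pos 0: c→l (+9), pos 1: o→a (+12), pos 2: f→o (+9), pos 3: f→r (+12) — repeating every 2. A repeating key of period 2 is used — shifts +9, +12 over and over.
Decoding nzcqa: n−9=e, z−12=n, c−9=t, q−12=e, a−9=r.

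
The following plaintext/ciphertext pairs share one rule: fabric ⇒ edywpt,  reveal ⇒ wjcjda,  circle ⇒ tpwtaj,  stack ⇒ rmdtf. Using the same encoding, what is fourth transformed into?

elhwmu

f(5)→e(4) and a(0)→d(3) fit y≡21x+3 (mod 26); the inverse of 21 mod 26 is 5. Each letter's alphabet position (a=0..z=25) is mapped through 21·x+3 mod 26 — an affine cipher.
On fourth: f(5)→21·5+3≡4=e; o(14)→21·14+3≡11=l; u(20)→21·20+3≡7=h; r(17)→21·17+3≡22=w; t(19)→21·19+3≡12=m; h(7)→21·7+3≡20=u (all mod 26).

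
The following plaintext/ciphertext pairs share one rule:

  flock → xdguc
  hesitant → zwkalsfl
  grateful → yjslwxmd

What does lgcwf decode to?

It's a constant shift of +18 (ROT18).
Undoing it on lgcwf: l−18=t, g−18=o, c−18=k, w−18=e, f−18=n.

token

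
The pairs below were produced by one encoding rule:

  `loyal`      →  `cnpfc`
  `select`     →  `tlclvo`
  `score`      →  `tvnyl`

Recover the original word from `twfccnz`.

shallow

This is an affine cipher: with a=0,…,z=25, each position x becomes (21x+5) mod 26.
Decoding twfccnz: t(19)→5·(19−5)≡18=s; w(22)→5·(22−5)≡7=h; f(5)→5·(5−5)≡0=a; c(2)→5·(2−5)≡11=l; c(2)→5·(2−5)≡11=l; n(13)→5·(13−5)≡14=o; z(25)→5·(25−5)≡22=w (all mod 26).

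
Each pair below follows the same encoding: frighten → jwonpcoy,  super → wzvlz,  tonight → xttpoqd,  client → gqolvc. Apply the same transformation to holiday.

In frighten: f→j is +4, r→w is +5, i→o is +6, g→n is +7 — the shift increases by 1 each position. Each letter shifts forward by (position + 4), i.e. 4, 5, 6, … — the shift grows by one for each successive letter.
For holiday: h+4=l, o+5=t, l+6=r, i+7=p, d+8=l, a+9=j, y+10=i.

ltrplji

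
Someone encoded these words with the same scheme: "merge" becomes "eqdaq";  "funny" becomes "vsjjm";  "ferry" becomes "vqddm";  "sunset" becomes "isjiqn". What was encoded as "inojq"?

stone

m(12)→e(4) and e(4)→q(16) fit y≡5x+22 (mod 26); the inverse of 5 mod 26 is 21. Each letter's alphabet position (a=0..z=25) is mapped through 5·x+22 mod 26 — an affine cipher.
Decoding inojq: i(8)→21·(8−22)≡18=s; n(13)→21·(13−22)≡19=t; o(14)→21·(14−22)≡14=o; j(9)→21·(9−22)≡13=n; q(16)→21·(16−22)≡4=e (all mod 26).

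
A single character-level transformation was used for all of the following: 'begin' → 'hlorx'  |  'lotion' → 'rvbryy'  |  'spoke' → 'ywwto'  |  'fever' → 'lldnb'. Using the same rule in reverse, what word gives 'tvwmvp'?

In begin: b→h is +6, e→l is +7, g→o is +8, i→r is +9 — the shift increases by 1 each position. Letter i (0-indexed) is shifted by i+6, so successive shifts are 6, 7, 8, ….
Undoing it on tvwmvp: t−6=n, v−7=o, w−8=o, m−9=d, v−10=l, p−11=e.

noodle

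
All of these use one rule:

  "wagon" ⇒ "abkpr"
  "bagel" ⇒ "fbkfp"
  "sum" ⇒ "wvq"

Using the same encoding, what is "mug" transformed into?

qvk

The rule splits by letter class: vowels +1, consonants +4.
Applying it to mug: m(cons)+4=q, u(vowel)+1=v, g(cons)+4=k.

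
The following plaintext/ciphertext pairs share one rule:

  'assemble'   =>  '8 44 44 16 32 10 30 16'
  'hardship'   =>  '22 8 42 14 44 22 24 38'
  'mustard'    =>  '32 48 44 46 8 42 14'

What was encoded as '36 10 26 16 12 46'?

object

a(#1)→8 and s(#19)→44: differences scale by 2, so n = 2·pos + 6. The formula is n = 2×(alphabet index, a=1) + 6.
Decoding 36 10 26 16 12 46: 36→(36−6)÷2=15=o, 10→(10−6)÷2=2=b, 26→(26−6)÷2=10=j, 16→(16−6)÷2=5=e, 12→(12−6)÷2=3=c, 46→(46−6)÷2=20=t.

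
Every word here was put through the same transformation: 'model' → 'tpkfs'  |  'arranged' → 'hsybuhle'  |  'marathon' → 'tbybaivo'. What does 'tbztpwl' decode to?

It's a Vigenère-style cipher with numeric key [7,1]: position i shifts by key[i mod 2].
Reversing it on tbztpwl: t−7=m, b−1=a, z−7=s, t−1=s, p−7=i, w−1=v, l−7=e.

massive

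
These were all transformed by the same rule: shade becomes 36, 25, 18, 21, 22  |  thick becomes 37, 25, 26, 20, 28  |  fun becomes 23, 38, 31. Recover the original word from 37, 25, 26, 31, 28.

think

s is letter #19 and maps to 36: an offset of 17. The number is (letter's place in the alphabet, a=1) + 17.
Decoding 37, 25, 26, 31, 28: 37→(37−17)÷1=20=t, 25→(25−17)÷1=8=h, 26→(26−17)÷1=9=i, 31→(31−17)÷1=14=n, 28→(28−17)÷1=11=k.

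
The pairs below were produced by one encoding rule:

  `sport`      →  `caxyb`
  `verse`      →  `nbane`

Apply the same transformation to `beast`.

The output letters match the input read backwards, each shifted +9: sport reversed is trops. Read the word backwards and shift each letter +9.
Applying it to beast: reverse → tsaeb; then shift: t+9=c, s+9=b, a+9=j, e+9=n, b+9=k.

cbjnk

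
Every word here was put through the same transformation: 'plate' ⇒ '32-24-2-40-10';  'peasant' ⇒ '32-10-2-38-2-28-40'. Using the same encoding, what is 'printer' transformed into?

p(#16)→32 and l(#12)→24: differences scale by 2, so n = 2·pos + 0. The formula is n = 2×(alphabet index, a=1).
For printer: p=16→32, r=18→36, i=9→18, n=14→28, t=20→40, e=5→10, r=18→36.

32-36-18-28-40-10-36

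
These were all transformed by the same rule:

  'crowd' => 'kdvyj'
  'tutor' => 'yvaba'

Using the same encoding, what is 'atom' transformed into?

The output letters match the input read backwards, each shifted +7: crowd reversed is dworc. Read the word backwards and shift each letter +7.
On atom: reverse → mota; then shift: m+7=t, o+7=v, t+7=a, a+7=h.

tvah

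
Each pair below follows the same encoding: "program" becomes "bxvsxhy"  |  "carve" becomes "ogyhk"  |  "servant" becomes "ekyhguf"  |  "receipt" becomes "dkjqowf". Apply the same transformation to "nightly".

zontzsk

Shifts by position in program: pos 0: p→b (+12), pos 1: r→x (+6), pos 2: o→v (+7), pos 3: g→s (+12), pos 4: r→x (+6), pos 5: a→h (+7) — repeating every 3. A repeating key of period 3 is used — shifts +12, +6, +7 over and over.
For nightly: n+12=z, i+6=o, g+7=n, h+12=t, t+6=z, l+7=s, y+12=k.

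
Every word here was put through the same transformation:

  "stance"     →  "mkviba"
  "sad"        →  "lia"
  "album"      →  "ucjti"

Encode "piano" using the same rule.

wviqx

Read the word backwards and shift each letter +8.
For piano: reverse → onaip; then shift: o+8=w, n+8=v, a+8=i, i+8=q, p+8=x.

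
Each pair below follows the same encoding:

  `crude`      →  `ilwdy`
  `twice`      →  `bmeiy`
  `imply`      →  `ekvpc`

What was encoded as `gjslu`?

c(2)→i(8) and r(17)→l(11) fit y≡21x+18 (mod 26); the inverse of 21 mod 26 is 5. Treating letters as 0–25, the rule is x ↦ 21x + 18 (mod 26).
Undoing it on gjslu: g(6)→5·(6−18)≡18=s; j(9)→5·(9−18)≡7=h; s(18)→5·(18−18)≡0=a; l(11)→5·(11−18)≡17=r; u(20)→5·(20−18)≡10=k (all mod 26).

shark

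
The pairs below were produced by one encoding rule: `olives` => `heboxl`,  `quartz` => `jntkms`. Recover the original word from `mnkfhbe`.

turmoil

It's a constant shift of +19 (ROT19).
Reversing it on mnkfhbe: m−19=t, n−19=u, k−19=r, f−19=m, h−19=o, b−19=i, e−19=l.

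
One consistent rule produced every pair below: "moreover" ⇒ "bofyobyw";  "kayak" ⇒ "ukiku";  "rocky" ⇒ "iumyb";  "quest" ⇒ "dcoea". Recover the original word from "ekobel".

bureau

The output letters match the input read backwards, each shifted +10: moreover reversed is revoerom. The word is reversed, then every letter is shifted forward by 10.
Undoing it on ekobel: shift back: e−10=u, k−10=a, o−10=e, b−10=r, e−10=u, l−10=b → uaerub; then reverse → bureau.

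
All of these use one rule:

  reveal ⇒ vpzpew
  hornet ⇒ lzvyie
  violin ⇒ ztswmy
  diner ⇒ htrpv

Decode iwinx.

elect

Shifts by position in reveal: pos 0: r→v (+4), pos 1: e→p (+11), pos 2: v→z (+4), pos 3: e→p (+11) — repeating every 2. It's a Vigenère-style cipher with numeric key [4,11]: position i shifts by key[i mod 2].
Undoing it on iwinx: i−4=e, w−11=l, i−4=e, n−11=c, x−4=t.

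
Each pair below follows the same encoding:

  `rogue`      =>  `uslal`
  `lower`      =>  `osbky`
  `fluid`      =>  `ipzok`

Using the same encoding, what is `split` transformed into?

The shift increases by 1 at each position, starting from +3: 3, 4, 5, ….
For split: s+3=v, p+4=t, l+5=q, i+6=o, t+7=a.

vtqoa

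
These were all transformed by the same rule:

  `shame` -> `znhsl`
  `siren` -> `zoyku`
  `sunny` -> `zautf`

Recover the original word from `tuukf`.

Shifts by position in shame: pos 0: s→z (+7), pos 1: h→n (+6), pos 2: a→h (+7), pos 3: m→s (+6) — repeating every 2. A repeating key of period 2 is used — shifts +7, +6 over and over.
Decoding tuukf: t−7=m, u−6=o, u−7=n, k−6=e, f−7=y.

money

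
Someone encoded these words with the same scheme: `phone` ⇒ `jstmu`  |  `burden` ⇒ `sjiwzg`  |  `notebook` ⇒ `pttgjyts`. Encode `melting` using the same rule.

The output letters match the input read backwards, each shifted +5: phone reversed is enohp. Read the word backwards and shift each letter +5.
On melting: reverse → gnitlem; then shift: g+5=l, n+5=s, i+5=n, t+5=y, l+5=q, e+5=j, m+5=r.

lsnyqjr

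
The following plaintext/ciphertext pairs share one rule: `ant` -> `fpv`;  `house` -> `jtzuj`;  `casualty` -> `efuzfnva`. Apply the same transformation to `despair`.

The shift depends on letter class: consonant n→p is +2, but vowel a→f is +5. Two shifts are in play — +5 for a/e/i/o/u, +2 for every other letter.
Applying it to despair: d(cons)+2=f, e(vowel)+5=j, s(cons)+2=u, p(cons)+2=r, a(vowel)+5=f, i(vowel)+5=n, r(cons)+2=t.

fjurfnt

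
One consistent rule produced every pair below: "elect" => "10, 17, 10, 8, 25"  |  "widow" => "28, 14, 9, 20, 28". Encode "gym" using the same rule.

e is letter #5 and maps to 10: an offset of 5. The number is (letter's place in the alphabet, a=1) + 5.
On gym: g=7→12, y=25→30, m=13→18.

12, 30, 18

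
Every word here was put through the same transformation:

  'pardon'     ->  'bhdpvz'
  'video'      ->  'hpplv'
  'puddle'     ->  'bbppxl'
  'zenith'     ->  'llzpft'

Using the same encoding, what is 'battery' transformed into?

The shift depends on letter class: consonant p→b is +12, but vowel a→h is +7. Two shifts are in play — +7 for a/e/i/o/u, +12 for every other letter.
For battery: b(cons)+12=n, a(vowel)+7=h, t(cons)+12=f, t(cons)+12=f, e(vowel)+7=l, r(cons)+12=d, y(cons)+12=k.

nhffldk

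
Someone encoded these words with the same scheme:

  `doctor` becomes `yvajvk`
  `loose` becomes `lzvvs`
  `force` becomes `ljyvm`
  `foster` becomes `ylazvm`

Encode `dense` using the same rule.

The output letters match the input read backwards, each shifted +7: doctor reversed is rotcod. Read the word backwards and shift each letter +7.
For dense: reverse → esned; then shift: e+7=l, s+7=z, n+7=u, e+7=l, d+7=k.

lzulk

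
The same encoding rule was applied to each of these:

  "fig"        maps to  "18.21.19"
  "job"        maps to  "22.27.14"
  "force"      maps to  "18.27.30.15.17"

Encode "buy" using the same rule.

The number is (letter's place in the alphabet, a=1) + 12.
For buy: b=2→14, u=21→33, y=25→37.

14.33.37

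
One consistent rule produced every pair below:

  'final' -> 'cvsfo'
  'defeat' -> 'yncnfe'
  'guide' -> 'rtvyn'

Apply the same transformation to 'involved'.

f(5)→c(2) and i(8)→v(21) fit y≡15x+5 (mod 26); the inverse of 15 mod 26 is 7. Each letter's alphabet position (a=0..z=25) is mapped through 15·x+5 mod 26 — an affine cipher.
For involved: i(8)→15·8+5≡21=v; n(13)→15·13+5≡18=s; v(21)→15·21+5≡8=i; o(14)→15·14+5≡7=h; l(11)→15·11+5≡14=o; v(21)→15·21+5≡8=i; e(4)→15·4+5≡13=n; d(3)→15·3+5≡24=y (all mod 26).

vsihoiny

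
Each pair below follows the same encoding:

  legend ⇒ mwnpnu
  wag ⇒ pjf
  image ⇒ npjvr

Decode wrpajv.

Read the word backwards and shift each letter +9.
Reversing it on wrpajv: shift back: w−9=n, r−9=i, p−9=g, a−9=r, j−9=a, v−9=m → nigram; then reverse → margin.

margin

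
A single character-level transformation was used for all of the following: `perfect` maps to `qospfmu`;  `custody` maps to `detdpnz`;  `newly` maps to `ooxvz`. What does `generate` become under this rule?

It's a Vigenère-style cipher with numeric key [1,10]: position i shifts by key[i mod 2].
For generate: g+1=h, e+10=o, n+1=o, e+10=o, r+1=s, a+10=k, t+1=u, e+10=o.

hoooskuo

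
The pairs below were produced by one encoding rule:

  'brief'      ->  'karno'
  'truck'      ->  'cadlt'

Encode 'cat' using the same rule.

Compare letters: b→k is +9, r→a is +9, i→r is +9 — a constant shift. Each letter is shifted forward by 9 in the alphabet (a Caesar shift of +9).
For cat: c+9=l, a+9=j, t+9=c.

ljc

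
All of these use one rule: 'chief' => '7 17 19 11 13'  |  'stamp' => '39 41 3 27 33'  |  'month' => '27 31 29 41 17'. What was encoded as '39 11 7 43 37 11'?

c(#3)→7 and h(#8)→17: differences scale by 2, so n = 2·pos + 1. With a=1..z=26, the number is 2·pos + 1.
Reversing it on 39 11 7 43 37 11: 39→(39−1)÷2=19=s, 11→(11−1)÷2=5=e, 7→(7−1)÷2=3=c, 43→(43−1)÷2=21=u, 37→(37−1)÷2=18=r, 11→(11−1)÷2=5=e.

secure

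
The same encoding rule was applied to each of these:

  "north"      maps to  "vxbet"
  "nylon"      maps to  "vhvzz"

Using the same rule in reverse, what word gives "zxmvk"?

rocky

In north: n→v is +8, o→x is +9, r→b is +10, t→e is +11 — the shift increases by 1 each position. The shift increases by 1 at each position, starting from +8: 8, 9, 10, ….
Undoing it on zxmvk: z−8=r, x−9=o, m−10=c, v−11=k, k−12=y.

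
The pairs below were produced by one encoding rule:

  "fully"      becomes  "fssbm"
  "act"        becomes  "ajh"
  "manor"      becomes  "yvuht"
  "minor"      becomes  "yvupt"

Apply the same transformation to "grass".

The output letters match the input read backwards, each shifted +7: fully reversed is ylluf. Read the word backwards and shift each letter +7.
For grass: reverse → ssarg; then shift: s+7=z, s+7=z, a+7=h, r+7=y, g+7=n.

zzhyn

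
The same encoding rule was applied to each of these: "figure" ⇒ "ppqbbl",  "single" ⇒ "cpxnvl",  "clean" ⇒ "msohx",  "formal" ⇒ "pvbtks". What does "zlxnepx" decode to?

penguin

Shifts by position in figure: pos 0: f→p (+10), pos 1: i→p (+7), pos 2: g→q (+10), pos 3: u→b (+7) — repeating every 2. It's a Vigenère-style cipher with numeric key [10,7]: position i shifts by key[i mod 2].
Undoing it on zlxnepx: z−10=p, l−7=e, x−10=n, n−7=g, e−10=u, p−7=i, x−10=n.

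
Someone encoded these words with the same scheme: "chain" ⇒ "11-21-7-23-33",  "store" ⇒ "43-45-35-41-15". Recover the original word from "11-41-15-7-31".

c(#3)→11 and h(#8)→21: differences scale by 2, so n = 2·pos + 5. Each letter becomes 2×(its alphabet position, a=1..z=26) + 5.
Reversing it on 11-41-15-7-31: 11→(11−5)÷2=3=c, 41→(41−5)÷2=18=r, 15→(15−5)÷2=5=e, 7→(7−5)÷2=1=a, 31→(31−5)÷2=13=m.

cream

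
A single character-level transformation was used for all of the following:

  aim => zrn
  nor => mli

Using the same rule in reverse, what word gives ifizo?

rural

Letters are reflected about the middle of the alphabet (position → 25−position): Atbash.
Decoding ifizo: i↔r, f↔u, i↔r, z↔a, o↔l.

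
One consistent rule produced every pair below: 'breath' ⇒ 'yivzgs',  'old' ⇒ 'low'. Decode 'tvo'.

Each letter is replaced by its mirror in the alphabet: a↔z, b↔y, c↔x, and so on (the Atbash cipher).
Decoding tvo: t↔g, v↔e, o↔l.

gel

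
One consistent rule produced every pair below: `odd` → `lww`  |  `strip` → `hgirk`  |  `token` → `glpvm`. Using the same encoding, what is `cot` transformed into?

Each pair mirrors across the alphabet (o↔l, d↔w, d↔w): positions sum to 25. This is the alphabet-reversal cipher (Atbash): a becomes z, b becomes y, etc.
Applying it to cot: c↔x, o↔l, t↔g.

xlg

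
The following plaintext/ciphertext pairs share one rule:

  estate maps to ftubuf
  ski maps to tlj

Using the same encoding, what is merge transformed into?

nfshf

Compare letters: e→f is +1, s→t is +1, t→u is +1 — a constant shift. This is a Caesar cipher with shift 1.
On merge: m+1=n, e+1=f, r+1=s, g+1=h, e+1=f.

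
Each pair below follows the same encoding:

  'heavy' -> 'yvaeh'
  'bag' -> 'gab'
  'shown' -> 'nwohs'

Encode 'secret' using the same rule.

terces

The output letters match the input read backwards: heavy reversed is yvaeh. It's just the letters in reverse order.
Applying it to secret: reverse → terces.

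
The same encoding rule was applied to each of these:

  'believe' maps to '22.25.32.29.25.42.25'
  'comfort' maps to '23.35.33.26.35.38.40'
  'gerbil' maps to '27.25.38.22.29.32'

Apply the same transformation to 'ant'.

b is letter #2 and maps to 22: an offset of 20. Each letter is replaced by its alphabet position (a=1..z=26) + 20.
Applying it to ant: a=1→21, n=14→34, t=20→40.

21.34.40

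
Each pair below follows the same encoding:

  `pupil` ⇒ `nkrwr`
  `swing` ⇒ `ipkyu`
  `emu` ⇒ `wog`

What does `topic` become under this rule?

The output letters match the input read backwards, each shifted +2: pupil reversed is lipup. Two steps: reverse the string, then apply a Caesar shift of +2.
On topic: reverse → cipot; then shift: c+2=e, i+2=k, p+2=r, o+2=q, t+2=v.

ekrqv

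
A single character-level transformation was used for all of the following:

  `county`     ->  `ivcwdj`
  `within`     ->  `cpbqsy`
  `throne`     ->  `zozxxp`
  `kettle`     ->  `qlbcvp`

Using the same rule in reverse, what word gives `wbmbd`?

In county: c→i is +6, o→v is +7, u→c is +8, n→w is +9 — the shift increases by 1 each position. Each letter shifts forward by (position + 6), i.e. 6, 7, 8, … — the shift grows by one for each successive letter.
Reversing it on wbmbd: w−6=q, b−7=u, m−8=e, b−9=s, d−10=t.

quest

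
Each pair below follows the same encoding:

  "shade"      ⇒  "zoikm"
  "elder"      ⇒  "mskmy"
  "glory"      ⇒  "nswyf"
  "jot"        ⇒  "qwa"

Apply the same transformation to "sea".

zmi

The shift depends on letter class: consonant s→z is +7, but vowel a→i is +8. Vowels shift forward by 8 and consonants shift forward by 7.
On sea: s(cons)+7=z, e(vowel)+8=m, a(vowel)+8=i.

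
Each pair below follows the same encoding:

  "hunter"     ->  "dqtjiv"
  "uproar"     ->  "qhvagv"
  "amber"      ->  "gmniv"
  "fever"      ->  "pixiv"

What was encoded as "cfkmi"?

h(7)→d(3) and u(20)→q(16) fit y≡7x+6 (mod 26); the inverse of 7 mod 26 is 15. Treating letters as 0–25, the rule is x ↦ 7x + 6 (mod 26).
Undoing it on cfkmi: c(2)→15·(2−6)≡18=s; f(5)→15·(5−6)≡11=l; k(10)→15·(10−6)≡8=i; m(12)→15·(12−6)≡12=m; i(8)→15·(8−6)≡4=e (all mod 26).

slime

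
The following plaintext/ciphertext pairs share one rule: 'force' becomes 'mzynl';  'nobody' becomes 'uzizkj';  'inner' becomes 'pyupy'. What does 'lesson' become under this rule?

spzdvy

Shifts by position in force: pos 0: f→m (+7), pos 1: o→z (+11), pos 2: r→y (+7), pos 3: c→n (+11) — repeating every 2. It's a Vigenère-style cipher with numeric key [7,11]: position i shifts by key[i mod 2].
On lesson: l+7=s, e+11=p, s+7=z, s+11=d, o+7=v, n+11=y.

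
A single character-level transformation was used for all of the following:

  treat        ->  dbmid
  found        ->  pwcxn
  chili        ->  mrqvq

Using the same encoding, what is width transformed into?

gqndr

The shift depends on letter class: consonant t→d is +10, but vowel e→m is +8. Vowels shift forward by 8 and consonants shift forward by 10.
For width: w(cons)+10=g, i(vowel)+8=q, d(cons)+10=n, t(cons)+10=d, h(cons)+10=r.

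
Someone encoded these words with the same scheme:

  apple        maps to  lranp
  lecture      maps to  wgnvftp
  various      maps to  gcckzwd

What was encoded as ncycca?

A repeating key of period 2 is used — shifts +11, +2 over and over.
Undoing it on ncycca: n−11=c, c−2=a, y−11=n, c−2=a, c−11=r, a−2=y.

canary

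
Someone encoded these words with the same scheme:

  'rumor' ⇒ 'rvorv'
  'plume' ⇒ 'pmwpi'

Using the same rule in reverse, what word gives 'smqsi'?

The shift increases by 1 at each position, starting from +0: 0, 1, 2, ….
Decoding smqsi: s−0=s, m−1=l, q−2=o, s−3=p, i−4=e.

slope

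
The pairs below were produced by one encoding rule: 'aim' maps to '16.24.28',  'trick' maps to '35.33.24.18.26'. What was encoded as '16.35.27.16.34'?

a is letter #1 and maps to 16: an offset of 15. Letters become their 1-based position plus 15 (so a→16, b→17, …).
Decoding 16.35.27.16.34: 16→(16−15)÷1=1=a, 35→(35−15)÷1=20=t, 27→(27−15)÷1=12=l, 16→(16−15)÷1=1=a, 34→(34−15)÷1=19=s.

atlas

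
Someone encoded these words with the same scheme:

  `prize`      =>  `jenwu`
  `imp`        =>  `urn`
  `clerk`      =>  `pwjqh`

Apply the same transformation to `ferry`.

dwwjk

Two steps: reverse the string, then apply a Caesar shift of +5.
Applying it to ferry: reverse → yrref; then shift: y+5=d, r+5=w, r+5=w, e+5=j, f+5=k.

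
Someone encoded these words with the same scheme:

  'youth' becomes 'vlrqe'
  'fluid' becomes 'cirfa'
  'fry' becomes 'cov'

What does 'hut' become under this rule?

Compare letters: y→v is +23, o→l is +23, u→r is +23 — a constant shift. This is a Caesar cipher with shift 23.
Applying it to hut: h+23=e, u+23=r, t+23=q.

erq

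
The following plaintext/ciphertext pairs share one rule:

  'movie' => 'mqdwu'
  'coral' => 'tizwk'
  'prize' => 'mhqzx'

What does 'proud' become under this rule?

The output letters match the input read backwards, each shifted +8: movie reversed is eivom. The word is reversed, then every letter is shifted forward by 8.
On proud: reverse → duorp; then shift: d+8=l, u+8=c, o+8=w, r+8=z, p+8=x.

lcwzx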